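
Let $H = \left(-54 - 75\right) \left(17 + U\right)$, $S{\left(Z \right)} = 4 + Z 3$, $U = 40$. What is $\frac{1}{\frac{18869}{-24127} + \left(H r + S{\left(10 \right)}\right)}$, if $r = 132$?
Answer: $- \frac{24127}{23416768243} \approx -1.0303 \cdot 10^{-6}$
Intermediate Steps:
$S{\left(Z \right)} = 4 + 3 Z$
$H = -7353$ ($H = \left(-54 - 75\right) \left(17 + 40\right) = \left(-129\right) 57 = -7353$)
$\frac{1}{\frac{18869}{-24127} + \left(H r + S{\left(10 \right)}\right)} = \frac{1}{\frac{18869}{-24127} + \left(\left(-7353\right) 132 + \left(4 + 3 \cdot 10\right)\right)} = \frac{1}{18869 \left(- \frac{1}{24127}\right) + \left(-970596 + \left(4 + 30\right)\right)} = \frac{1}{- \frac{18869}{24127} + \left(-970596 + 34\right)} = \frac{1}{- \frac{18869}{24127} - 970562} = \frac{1}{- \frac{23416768243}{24127}} = - \frac{24127}{23416768243}$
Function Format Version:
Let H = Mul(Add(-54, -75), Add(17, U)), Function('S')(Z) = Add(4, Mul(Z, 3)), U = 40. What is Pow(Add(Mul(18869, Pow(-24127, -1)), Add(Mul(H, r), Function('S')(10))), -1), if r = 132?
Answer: Rational(-24127, 23416768243) ≈ -1.0303e-6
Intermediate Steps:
Function('S')(Z) = Add(4, Mul(3, Z))
H = -7353 (H = Mul(Add(-54, -75), Add(17, 40)) = Mul(-129, 57) = -7353)
Pow(Add(Mul(18869, Pow(-24127, -1)), Add(Mul(H, r), Function('S')(10))), -1) = Pow(Add(Mul(18869, Pow(-24127, -1)), Add(Mul(-7353, 132), Add(4, Mul(3, 10)))), -1) = Pow(Add(Mul(18869, Rational(-1, 24127)), Add(-970596, Add(4, 30))), -1) = Pow(Add(Rational(-18869, 24127), Add(-970596, 34)), -1) = Pow(Add(Rational(-18869, 24127), -970562), -1) = Pow(Rational(-23416768243, 24127), -1) = Rational(-24127, 23416768243)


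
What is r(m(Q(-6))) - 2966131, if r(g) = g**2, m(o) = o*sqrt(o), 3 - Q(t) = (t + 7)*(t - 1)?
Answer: -2965131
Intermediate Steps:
Q(t) = 3 - (-1 + t)*(7 + t) (Q(t) = 3 - (t + 7)*(t - 1) = 3 - (7 + t)*(-1 + t) = 3 - (-1 + t)*(7 + t))
m(o) = o**(3/2)
r(m(Q(-6))) - 2966131 = ((10 - 1*(-6)**2 - 6*(-6))**(3/2))**2 - 2966131 = ((10 - 1*36 + 36)**(3/2))**2 - 2966131 = ((10 - 36 + 36)**(3/2))**2 - 2966131 = (10**(3/2))**2 - 2966131 = (10*sqrt(10))**2 - 2966131 = 1000 - 2966131 = -2965131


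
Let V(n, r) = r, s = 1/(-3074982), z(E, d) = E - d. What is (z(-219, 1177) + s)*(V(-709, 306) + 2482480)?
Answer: -5328896538618089/1537491 ≈ -3.4660e+9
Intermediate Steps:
s = -1/3074982 ≈ -3.2521e-7
(z(-219, 1177) + s)*(V(-709, 306) + 2482480) = ((-219 - 1*1177) - 1/3074982)*(306 + 2482480) = ((-219 - 1177) - 1/3074982)*2482786 = (-1396 - 1/3074982)*2482786 = -4292674873/3074982*2482786 = -5328896538618089/1537491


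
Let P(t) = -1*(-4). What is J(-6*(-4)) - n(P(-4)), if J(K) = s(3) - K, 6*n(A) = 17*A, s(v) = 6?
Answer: -88/3 ≈ -29.333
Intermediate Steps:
P(t) = 4
n(A) = 17*A/6 (n(A) = (17*A)/6 = 17*A/6)
J(K) = 6 - K
J(-6*(-4)) - n(P(-4)) = (6 - (-6)*(-4)) - 17*4/6 = (6 - 1*24) - 1*34/3 = (6 - 24) - 34/3 = -18 - 34/3 = -88/3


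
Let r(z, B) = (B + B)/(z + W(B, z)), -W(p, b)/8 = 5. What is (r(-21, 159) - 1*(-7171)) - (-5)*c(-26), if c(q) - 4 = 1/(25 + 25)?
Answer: 4383391/610 ≈ 7185.9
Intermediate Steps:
W(p, b) = -40 (W(p, b) = -8*5 = -40)
r(z, B) = 2*B/(-40 + z) (r(z, B) = (B + B)/(z - 40) = (2*B)/(-40 + z) = 2*B/(-40 + z))
c(q) = 201/50 (c(q) = 4 + 1/(25 + 25) = 4 + 1/50 = 201/50)
(r(-21, 159) - 1*(-7171)) - (-5)*c(-26) = (2*159/(-40 - 21) - 1*(-7171)) - (-5)*201/50 = (2*159/(-61) + 7171) - 1*(-201/10) = (2*159*(-1/61) + 7171) + 201/10 = (-318/61 + 7171) + 201/10 = 437113/61 + 201/10 = 4383391/610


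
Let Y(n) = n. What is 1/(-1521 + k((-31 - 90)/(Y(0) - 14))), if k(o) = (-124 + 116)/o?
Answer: -121/184153 ≈ -0.00065706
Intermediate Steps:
k(o) = -8/o
1/(-1521 + k((-31 - 90)/(Y(0) - 14))) = 1/(-1521 - 8*(0 - 14)/(-31 - 90)) = 1/(-1521 - 8/((-121/(-14)))) = 1/(-1521 - 8/((-121*(-1/14)))) = 1/(-1521 - 8/121/14) = 1/(-1521 - 8*14/121) = 1/(-1521 - 112/121) = 1/(-184153/121) = -121/184153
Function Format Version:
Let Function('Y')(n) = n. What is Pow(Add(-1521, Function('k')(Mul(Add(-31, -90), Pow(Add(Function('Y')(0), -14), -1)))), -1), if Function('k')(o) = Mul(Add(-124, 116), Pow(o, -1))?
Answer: Rational(-121, 184153) ≈ -0.00065706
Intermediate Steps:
Function('k')(o) = Mul(-8, Pow(o, -1))
Pow(Add(-1521, Function('k')(Mul(Add(-31, -90), Pow(Add(Function('Y')(0), -14), -1)))), -1) = Pow(Add(-1521, Mul(-8, Pow(Mul(Add(-31, -90), Pow(Add(0, -14), -1)), -1))), -1) = Pow(Add(-1521, Mul(-8, Pow(Mul(-121, Pow(-14, -1)), -1))), -1) = Pow(Add(-1521, Mul(-8, Pow(Mul(-121, Rational(-1, 14)), -1))), -1) = Pow(Add(-1521, Mul(-8, Pow(Rational(121, 14), -1))), -1) = Pow(Add(-1521, Mul(-8, Rational(14, 121))), -1) = Pow(Add(-1521, Rational(-112, 121)), -1) = Pow(Rational(-184153, 121), -1) = Rational(-121, 184153)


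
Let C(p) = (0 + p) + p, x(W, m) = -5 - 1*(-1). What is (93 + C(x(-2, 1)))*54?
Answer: 4590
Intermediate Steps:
x(W, m) = -4 (x(W, m) = -5 + 1 = -4)
C(p) = 2*p (C(p) = p + p = 2*p)
(93 + C(x(-2, 1)))*54 = (93 + 2*(-4))*54 = (93 - 8)*54 = 85*54 = 4590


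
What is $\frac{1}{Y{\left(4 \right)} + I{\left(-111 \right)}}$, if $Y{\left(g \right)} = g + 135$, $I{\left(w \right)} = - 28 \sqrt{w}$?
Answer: $\frac{139}{106345} + \frac{28 i \sqrt{111}}{106345} \approx 0.0013071 + 0.002774 i$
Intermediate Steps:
$Y{\left(g \right)} = 135 + g$
$\frac{1}{Y{\left(4 \right)} + I{\left(-111 \right)}} = \frac{1}{\left(135 + 4\right) - 28 \sqrt{-111}} = \frac{1}{139 - 28 i \sqrt{111}}$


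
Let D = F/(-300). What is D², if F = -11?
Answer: 121/90000 ≈ 0.0013444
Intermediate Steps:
D = 11/300 (D = -11/(-300) = -11*(-1/300) = 11/300 ≈ 0.036667)
D² = (11/300)² = 121/90000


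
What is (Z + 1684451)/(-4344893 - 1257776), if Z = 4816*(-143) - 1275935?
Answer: 280172/5602669 ≈ 0.050007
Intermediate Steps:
Z = -1964623 (Z = -688688 - 1275935 = -1964623)
(Z + 1684451)/(-4344893 - 1257776) = (-1964623 + 1684451)/(-4344893 - 1257776) = -280172/(-5602669) = -280172*(-1/5602669) = 280172/5602669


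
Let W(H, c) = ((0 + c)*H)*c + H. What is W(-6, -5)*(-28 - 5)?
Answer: 5148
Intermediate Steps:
W(H, c) = H + H*c² (W(H, c) = (c*H)*c + H = (H*c)*c + H = H*c² + H = H + H*c²)
W(-6, -5)*(-28 - 5) = (-6*(1 + (-5)²))*(-28 - 5) = -6*(1 + 25)*(-33) = -6*26*(-33) = -156*(-33) = 5148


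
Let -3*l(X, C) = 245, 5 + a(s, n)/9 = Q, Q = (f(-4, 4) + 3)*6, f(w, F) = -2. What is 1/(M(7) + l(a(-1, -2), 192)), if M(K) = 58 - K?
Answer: -3/92 ≈ -0.032609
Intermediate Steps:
Q = 6 (Q = (-2 + 3)*6 = 1*6 = 6)
a(s, n) = 9 (a(s, n) = -45 + 9*6 = -45 + 54 = 9)
l(X, C) = -245/3 (l(X, C) = -⅓*245 = -245/3)
1/(M(7) + l(a(-1, -2), 192)) = 1/((58 - 1*7) - 245/3) = 1/((58 - 7) - 245/3) = 1/(51 - 245/3) = 1/(-92/3) = -3/92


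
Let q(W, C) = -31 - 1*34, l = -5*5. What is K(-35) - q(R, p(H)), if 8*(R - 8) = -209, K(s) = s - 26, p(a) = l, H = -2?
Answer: 4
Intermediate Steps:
l = -25
p(a) = -25
K(s) = -26 + s
R = -145/8 (R = 8 + (1/8)*(-209) = 8 - 209/8 = -145/8 ≈ -18.125)
q(W, C) = -65 (q(W, C) = -31 - 34 = -65)
K(-35) - q(R, p(H)) = (-26 - 35) - 1*(-65) = -61 + 65 = 4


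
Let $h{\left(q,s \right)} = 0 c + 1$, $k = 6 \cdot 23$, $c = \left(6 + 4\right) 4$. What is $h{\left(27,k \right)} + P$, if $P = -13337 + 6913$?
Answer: $-6423$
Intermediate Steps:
$c = 40$ ($c = 10 \cdot 4 = 40$)
$k = 138$
$h{\left(q,s \right)} = 1$ ($h{\left(q,s \right)} = 0 \cdot 40 + 1 = 0 + 1 = 1$)
$P = -6424$
$h{\left(27,k \right)} + P = 1 - 6424 = -6423$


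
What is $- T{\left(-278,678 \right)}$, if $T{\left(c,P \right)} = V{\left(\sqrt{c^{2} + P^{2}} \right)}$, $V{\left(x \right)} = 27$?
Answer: $-27$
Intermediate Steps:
$T{\left(c,P \right)} = 27$
$- T{\left(-278,678 \right)} = \left(-1\right) 27 = -27$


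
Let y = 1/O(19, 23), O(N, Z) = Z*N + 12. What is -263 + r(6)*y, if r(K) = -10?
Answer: -118097/449 ≈ -263.02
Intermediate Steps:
O(N, Z) = 12 + N*Z (O(N, Z) = N*Z + 12 = 12 + N*Z)
y = 1/449 (y = 1/(12 + 19*23) = 1/(12 + 437) = 1/449 ≈ 0.0022272)
-263 + r(6)*y = -263 - 10*1/449 = -263 - 10/449 = -118097/449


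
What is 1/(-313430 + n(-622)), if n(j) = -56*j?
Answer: -1/278598 ≈ -3.5894e-6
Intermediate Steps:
1/(-313430 + n(-622)) = 1/(-313430 - 56*(-622)) = 1/(-313430 + 34832) = 1/(-278598) = -1/278598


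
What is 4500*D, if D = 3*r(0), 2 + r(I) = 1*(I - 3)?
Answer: -67500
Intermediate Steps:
r(I) = -5 + I (r(I) = -2 + 1*(I - 3) = -2 + 1*(-3 + I) = -2 + (-3 + I) = -5 + I)
D = -15 (D = 3*(-5 + 0) = 3*(-5) = -15)
4500*D = 4500*(-15) = -67500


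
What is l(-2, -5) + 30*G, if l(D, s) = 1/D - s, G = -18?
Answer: -1071/2 ≈ -535.50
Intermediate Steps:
l(-2, -5) + 30*G = (1/(-2) - 1*(-5)) + 30*(-18) = (-½ + 5) - 540 = 9/2 - 540 = -1071/2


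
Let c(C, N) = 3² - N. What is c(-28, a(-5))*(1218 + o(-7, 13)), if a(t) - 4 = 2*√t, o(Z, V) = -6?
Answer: 6060 - 2424*I*√5 ≈ 6060.0 - 5420.2*I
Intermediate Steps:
a(t) = 4 + 2*√t
c(C, N) = 9 - N
c(-28, a(-5))*(1218 + o(-7, 13)) = (9 - (4 + 2*√(-5)))*(1218 - 6) = (9 - (4 + 2*(I*√5)))*1212 = (9 - (4 + 2*I*√5))*1212 = (9 + (-4 - 2*I*√5))*1212 = (5 - 2*I*√5)*1212 = 6060 - 2424*I*√5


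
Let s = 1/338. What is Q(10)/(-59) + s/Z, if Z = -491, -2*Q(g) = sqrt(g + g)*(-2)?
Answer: -1/165958 - 2*sqrt(5)/59 ≈ -0.075805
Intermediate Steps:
s = 1/338 ≈ 0.0029586
Q(g) = sqrt(2)*sqrt(g) (Q(g) = -sqrt(g + g)*(-2)/2 = -sqrt(2*g)*(-2)/2 = -sqrt(2)*sqrt(g)*(-2)/2 = -(-1)*sqrt(2)*sqrt(g) = sqrt(2)*sqrt(g))
Q(10)/(-59) + s/Z = (sqrt(2)*sqrt(10))/(-59) + (1/338)/(-491) = (2*sqrt(5))*(-1/59) + (1/338)*(-1/491) = -2*sqrt(5)/59 - 1/165958 = -1/165958 - 2*sqrt(5)/59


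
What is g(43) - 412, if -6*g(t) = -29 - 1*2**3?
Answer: -2435/6 ≈ -405.83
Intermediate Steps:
g(t) = 37/6 (g(t) = -(-29 - 1*2**3)/6 = -(-29 - 1*8)/6 = -(-29 - 8)/6 = -1/6*(-37) = 37/6)
g(43) - 412 = 37/6 - 412 = -2435/6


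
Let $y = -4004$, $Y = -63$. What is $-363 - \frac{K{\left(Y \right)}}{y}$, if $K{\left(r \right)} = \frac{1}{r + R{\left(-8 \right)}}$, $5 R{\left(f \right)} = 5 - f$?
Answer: $- \frac{438942509}{1209208} \approx -363.0$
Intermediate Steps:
$R{\left(f \right)} = 1 - \frac{f}{5}$ ($R{\left(f \right)} = \frac{5 - f}{5} = 1 - \frac{f}{5}$)
$K{\left(r \right)} = \frac{1}{\frac{13}{5} + r}$ ($K{\left(r \right)} = \frac{1}{r + \left(1 - - \frac{8}{5}\right)} = \frac{1}{r + \left(1 + \frac{8}{5}\right)} = \frac{1}{r + \frac{13}{5}} = \frac{1}{\frac{13}{5} + r}$)
$-363 - \frac{K{\left(Y \right)}}{y} = -363 - \frac{5 \frac{1}{13 + 5 \left(-63\right)}}{-4004} = -363 - \frac{5}{13 - 315} \left(- \frac{1}{4004}\right) = -363 - \frac{5}{-302} \left(- \frac{1}{4004}\right) = -363 - 5 \left(- \frac{1}{302}\right) \left(- \frac{1}{4004}\right) = -363 - \left(- \frac{5}{302}\right) \left(- \frac{1}{4004}\right) = -363 - \frac{5}{1209208} = - \frac{438942509}{1209208}$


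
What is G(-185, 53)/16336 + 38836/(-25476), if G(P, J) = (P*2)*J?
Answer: -141751157/52021992 ≈ -2.7248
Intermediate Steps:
G(P, J) = 2*J*P (G(P, J) = (2*P)*J = 2*J*P)
G(-185, 53)/16336 + 38836/(-25476) = (2*53*(-185))/16336 + 38836/(-25476) = -19610*1/16336 + 38836*(-1/25476) = -9805/8168 - 9709/6369 = -141751157/52021992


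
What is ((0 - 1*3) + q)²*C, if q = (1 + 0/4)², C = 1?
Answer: 4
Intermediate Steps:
q = 1 (q = (1 + 0*(¼))² = (1 + 0)² = 1² = 1)
((0 - 1*3) + q)²*C = ((0 - 1*3) + 1)²*1 = ((0 - 3) + 1)²*1 = (-3 + 1)²*1 = (-2)²*1 = 4*1 = 4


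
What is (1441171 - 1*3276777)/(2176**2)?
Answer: -917803/2367488 ≈ -0.38767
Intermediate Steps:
(1441171 - 1*3276777)/(2176**2) = (1441171 - 3276777)/4734976 = -1835606*1/4734976 = -917803/2367488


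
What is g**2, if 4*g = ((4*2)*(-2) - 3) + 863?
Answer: 44521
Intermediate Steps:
g = 211 (g = (((4*2)*(-2) - 3) + 863)/4 = ((8*(-2) - 3) + 863)/4 = ((-16 - 3) + 863)/4 = (-19 + 863)/4 = (1/4)*844 = 211)
g**2 = 211**2 = 44521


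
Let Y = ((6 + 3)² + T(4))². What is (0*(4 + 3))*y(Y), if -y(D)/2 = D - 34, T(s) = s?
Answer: 0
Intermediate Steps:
Y = 7225 (Y = ((6 + 3)² + 4)² = (9² + 4)² = (81 + 4)² = 85² = 7225)
y(D) = 68 - 2*D (y(D) = -2*(D - 34) = -2*(-34 + D) = 68 - 2*D)
(0*(4 + 3))*y(Y) = (0*(4 + 3))*(68 - 2*7225) = (0*7)*(68 - 14450) = 0*(-14382) = 0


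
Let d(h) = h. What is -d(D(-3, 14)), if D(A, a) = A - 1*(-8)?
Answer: -5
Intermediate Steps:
D(A, a) = 8 + A (D(A, a) = A + 8 = 8 + A)
-d(D(-3, 14)) = -(8 - 3) = -1*5 = -5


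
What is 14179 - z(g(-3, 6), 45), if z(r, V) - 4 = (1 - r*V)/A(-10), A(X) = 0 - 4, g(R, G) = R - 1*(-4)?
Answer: 14164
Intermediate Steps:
g(R, G) = 4 + R (g(R, G) = R + 4 = 4 + R)
A(X) = -4
z(r, V) = 15/4 + V*r/4 (z(r, V) = 4 + (1 - r*V)/(-4) = 4 + (1 - V*r)*(-¼) = 4 + (-¼ + V*r/4) = 15/4 + V*r/4)
14179 - z(g(-3, 6), 45) = 14179 - (15/4 + (¼)*45*(4 - 3)) = 14179 - (15/4 + (¼)*45*1) = 14179 - (15/4 + 45/4) = 14179 - 1*15 = 14179 - 15 = 14164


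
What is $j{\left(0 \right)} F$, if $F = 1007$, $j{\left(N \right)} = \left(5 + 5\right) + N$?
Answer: $10070$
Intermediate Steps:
$j{\left(N \right)} = 10 + N$
$j{\left(0 \right)} F = \left(10 + 0\right) 1007 = 10 \cdot 1007 = 10070$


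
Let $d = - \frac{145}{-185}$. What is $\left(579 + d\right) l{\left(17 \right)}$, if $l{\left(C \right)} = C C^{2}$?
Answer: $\frac{105393676}{37} \approx 2.8485 \cdot 10^{6}$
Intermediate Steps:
$d = \frac{29}{37}$ ($d = \left(-145\right) \left(- \frac{1}{185}\right) = \frac{29}{37} \approx 0.78378$)
$l{\left(C \right)} = C^{3}$
$\left(579 + d\right) l{\left(17 \right)} = \left(579 + \frac{29}{37}\right) 17^{3} = \frac{21452}{37} \cdot 4913 = \frac{105393676}{37}$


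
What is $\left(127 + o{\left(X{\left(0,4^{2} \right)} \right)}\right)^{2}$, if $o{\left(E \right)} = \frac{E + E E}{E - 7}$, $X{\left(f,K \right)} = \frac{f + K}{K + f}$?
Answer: $\frac{144400}{9} \approx 16044.0$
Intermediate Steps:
$X{\left(f,K \right)} = 1$ ($X{\left(f,K \right)} = \frac{K + f}{K + f} = 1$)
$o{\left(E \right)} = \frac{E + E^{2}}{-7 + E}$
$\left(127 + o{\left(X{\left(0,4^{2} \right)} \right)}\right)^{2} = \left(127 + 1 \frac{1}{-7 + 1} \left(1 + 1\right)\right)^{2} = \left(127 + 1 \frac{1}{-6} \cdot 2\right)^{2} = \left(127 + 1 \left(- \frac{1}{6}\right) 2\right)^{2} = \left(127 - \frac{1}{3}\right)^{2} = \left(\frac{380}{3}\right)^{2} = \frac{144400}{9}$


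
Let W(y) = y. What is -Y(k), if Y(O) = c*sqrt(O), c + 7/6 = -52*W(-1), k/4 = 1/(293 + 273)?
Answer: -305*sqrt(566)/1698 ≈ -4.2734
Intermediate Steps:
k = 2/283 (k = 4/(293 + 273) = 4/566 = 4*(1/566) = 2/283 ≈ 0.0070671)
c = 305/6 (c = -7/6 - 52*(-1) = -7/6 + 52 = 305/6 ≈ 50.833)
Y(O) = 305*sqrt(O)/6
-Y(k) = -305*sqrt(2/283)/6 = -305*sqrt(566)/283/6 = -305*sqrt(566)/1698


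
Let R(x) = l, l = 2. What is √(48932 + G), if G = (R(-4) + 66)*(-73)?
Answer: 8*√687 ≈ 209.69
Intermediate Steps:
R(x) = 2
G = -4964 (G = (2 + 66)*(-73) = 68*(-73) = -4964)
√(48932 + G) = √(48932 - 4964) = √43968 = 8*√687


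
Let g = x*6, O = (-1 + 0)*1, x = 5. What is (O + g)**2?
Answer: 841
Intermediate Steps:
O = -1 (O = -1*1 = -1)
g = 30 (g = 5*6 = 30)
(O + g)**2 = (-1 + 30)**2 = 29**2 = 841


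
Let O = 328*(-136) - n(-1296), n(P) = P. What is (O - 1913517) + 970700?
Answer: -986129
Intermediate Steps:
O = -43312 (O = 328*(-136) - 1*(-1296) = -44608 + 1296 = -43312)
(O - 1913517) + 970700 = (-43312 - 1913517) + 970700 = -1956829 + 970700 = -986129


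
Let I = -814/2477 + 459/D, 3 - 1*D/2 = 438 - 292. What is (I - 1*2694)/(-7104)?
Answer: 1909858615/5032629888 ≈ 0.37950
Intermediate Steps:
D = -286 (D = 6 - 2*(438 - 292) = 6 - 2*146 = 6 - 292 = -286)
I = -1369747/708422 (I = -814/2477 + 459/(-286) = -814*1/2477 + 459*(-1/286) = -814/2477 - 459/286 = -1369747/708422 ≈ -1.9335)
(I - 1*2694)/(-7104) = (-1369747/708422 - 1*2694)/(-7104) = (-1369747/708422 - 2694)*(-1/7104) = -1909858615/708422*(-1/7104) = 1909858615/5032629888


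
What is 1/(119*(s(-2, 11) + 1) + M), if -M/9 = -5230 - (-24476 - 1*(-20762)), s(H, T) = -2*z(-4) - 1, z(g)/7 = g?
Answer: 1/20308 ≈ 4.9242e-5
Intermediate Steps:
z(g) = 7*g
s(H, T) = 55 (s(H, T) = -14*(-4) - 1 = -2*(-28) - 1 = 56 - 1 = 55)
M = 13644 (M = -9*(-5230 - (-24476 - 1*(-20762))) = -9*(-5230 - (-24476 + 20762)) = -9*(-5230 - 1*(-3714)) = -9*(-5230 + 3714) = -9*(-1516) = 13644)
1/(119*(s(-2, 11) + 1) + M) = 1/(119*(55 + 1) + 13644) = 1/(119*56 + 13644) = 1/(6664 + 13644) = 1/20308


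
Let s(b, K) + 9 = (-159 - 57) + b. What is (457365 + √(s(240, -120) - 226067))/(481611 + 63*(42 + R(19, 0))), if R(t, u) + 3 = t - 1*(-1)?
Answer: 152455/161776 + I*√56513/242664 ≈ 0.94238 + 0.00097965*I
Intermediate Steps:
R(t, u) = -2 + t (R(t, u) = -3 + (t - 1*(-1)) = -3 + (t + 1) = -3 + (1 + t) = -2 + t)
s(b, K) = -225 + b (s(b, K) = -9 + ((-159 - 57) + b) = -9 + (-216 + b) = -225 + b)
(457365 + √(s(240, -120) - 226067))/(481611 + 63*(42 + R(19, 0))) = (457365 + √((-225 + 240) - 226067))/(481611 + 63*(42 + (-2 + 19))) = (457365 + √(15 - 226067))/(481611 + 63*(42 + 17)) = (457365 + √(-226052))/(481611 + 63*59) = (457365 + 2*I*√56513)/(481611 + 3717) = (457365 + 2*I*√56513)/485328 = (457365 + 2*I*√56513)*(1/485328) = 152455/161776 + I*√56513/242664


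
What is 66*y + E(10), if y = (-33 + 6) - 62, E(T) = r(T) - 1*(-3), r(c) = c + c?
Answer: -5851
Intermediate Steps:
r(c) = 2*c
E(T) = 3 + 2*T (E(T) = 2*T - 1*(-3) = 2*T + 3 = 3 + 2*T)
y = -89 (y = -27 - 62 = -89)
66*y + E(10) = 66*(-89) + (3 + 2*10) = -5874 + (3 + 20) = -5874 + 23 = -5851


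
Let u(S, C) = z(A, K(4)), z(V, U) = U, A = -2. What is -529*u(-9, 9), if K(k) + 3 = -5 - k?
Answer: 6348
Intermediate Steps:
K(k) = -8 - k (K(k) = -3 + (-5 - k) = -8 - k)
u(S, C) = -12 (u(S, C) = -8 - 1*4 = -8 - 4 = -12)
-529*u(-9, 9) = -529*(-12) = 6348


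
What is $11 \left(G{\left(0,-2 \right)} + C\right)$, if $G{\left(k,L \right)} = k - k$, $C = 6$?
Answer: $66$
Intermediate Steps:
$G{\left(k,L \right)} = 0$
$11 \left(G{\left(0,-2 \right)} + C\right) = 11 \left(0 + 6\right) = 11 \cdot 6 = 66$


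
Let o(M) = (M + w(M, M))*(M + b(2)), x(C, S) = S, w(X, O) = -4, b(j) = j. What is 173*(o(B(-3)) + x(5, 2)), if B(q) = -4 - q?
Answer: -519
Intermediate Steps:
o(M) = (-4 + M)*(2 + M) (o(M) = (M - 4)*(M + 2) = (-4 + M)*(2 + M))
173*(o(B(-3)) + x(5, 2)) = 173*((-8 + (-4 - 1*(-3))² - 2*(-4 - 1*(-3))) + 2) = 173*((-8 + (-4 + 3)² - 2*(-4 + 3)) + 2) = 173*((-8 + (-1)² - 2*(-1)) + 2) = 173*((-8 + 1 + 2) + 2) = 173*(-5 + 2) = 173*(-3) = -519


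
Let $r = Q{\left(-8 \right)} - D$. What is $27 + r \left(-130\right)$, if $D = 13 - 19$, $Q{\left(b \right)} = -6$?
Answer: $27$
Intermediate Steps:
$D = -6$
$r = 0$ ($r = -6 - -6 = -6 + 6 = 0$)
$27 + r \left(-130\right) = 27 + 0 \left(-130\right) = 27 + 0 = 27$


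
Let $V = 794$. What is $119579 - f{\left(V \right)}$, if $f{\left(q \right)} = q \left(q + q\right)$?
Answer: $-1141293$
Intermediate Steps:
$f{\left(q \right)} = 2 q^{2}$ ($f{\left(q \right)} = q 2 q = 2 q^{2}$)
$119579 - f{\left(V \right)} = 119579 - 2 \cdot 794^{2} = 119579 - 2 \cdot 630436 = 119579 - 1260872 = -1141293$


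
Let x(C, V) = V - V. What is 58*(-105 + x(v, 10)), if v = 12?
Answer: -6090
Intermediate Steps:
x(C, V) = 0
58*(-105 + x(v, 10)) = 58*(-105 + 0) = 58*(-105) = -6090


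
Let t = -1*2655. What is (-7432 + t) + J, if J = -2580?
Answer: -12667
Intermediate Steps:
t = -2655
(-7432 + t) + J = (-7432 - 2655) - 2580 = -10087 - 2580 = -12667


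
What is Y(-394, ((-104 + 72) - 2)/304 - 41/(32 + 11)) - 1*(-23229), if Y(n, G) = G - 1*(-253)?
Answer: 153471389/6536 ≈ 23481.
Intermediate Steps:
Y(n, G) = 253 + G (Y(n, G) = G + 253 = 253 + G)
Y(-394, ((-104 + 72) - 2)/304 - 41/(32 + 11)) - 1*(-23229) = (253 + (((-104 + 72) - 2)/304 - 41/(32 + 11))) - 1*(-23229) = (253 + ((-32 - 2)*(1/304) - 41/43)) + 23229 = (253 + (-34*1/304 - 41*1/43)) + 23229 = (253 + (-17/152 - 41/43)) + 23229 = (253 - 6963/6536) + 23229 = 1646645/6536 + 23229 = 153471389/6536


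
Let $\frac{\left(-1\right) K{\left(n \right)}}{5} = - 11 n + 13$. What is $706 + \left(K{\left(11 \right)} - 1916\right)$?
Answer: $-670$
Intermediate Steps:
$K{\left(n \right)} = -65 + 55 n$ ($K{\left(n \right)} = - 5 \left(- 11 n + 13\right) = - 5 \left(13 - 11 n\right) = -65 + 55 n$)
$706 + \left(K{\left(11 \right)} - 1916\right) = 706 + \left(\left(-65 + 55 \cdot 11\right) - 1916\right) = 706 + \left(\left(-65 + 605\right) - 1916\right) = 706 + \left(540 - 1916\right) = 706 - 1376 = -670$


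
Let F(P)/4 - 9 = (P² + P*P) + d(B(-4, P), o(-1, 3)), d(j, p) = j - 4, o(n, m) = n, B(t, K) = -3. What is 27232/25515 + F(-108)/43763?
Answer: 3572813816/1116612945 ≈ 3.1997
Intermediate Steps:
d(j, p) = -4 + j
F(P) = 8 + 8*P² (F(P) = 36 + 4*((P² + P*P) + (-4 - 3)) = 36 + 4*((P² + P²) - 7) = 36 + 4*(2*P² - 7) = 36 + 4*(-7 + 2*P²) = 36 + (-28 + 8*P²) = 8 + 8*P²)
27232/25515 + F(-108)/43763 = 27232/25515 + (8 + 8*(-108)²)/43763 = 27232*(1/25515) + (8 + 8*11664)*(1/43763) = 27232/25515 + (8 + 93312)*(1/43763) = 27232/25515 + 93320*(1/43763) = 27232/25515 + 93320/43763 = 3572813816/1116612945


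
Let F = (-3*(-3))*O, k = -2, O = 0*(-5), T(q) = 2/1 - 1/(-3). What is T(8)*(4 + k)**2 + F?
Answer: 28/3 ≈ 9.3333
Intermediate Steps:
T(q) = 7/3 (T(q) = 2*1 - 1*(-1/3) = 2 + 1/3 = 7/3)
O = 0
F = 0 (F = -3*(-3)*0 = 9*0 = 0)
T(8)*(4 + k)**2 + F = 7*(4 - 2)**2/3 + 0 = (7/3)*2**2 + 0 = (7/3)*4 + 0 = 28/3 + 0 = 28/3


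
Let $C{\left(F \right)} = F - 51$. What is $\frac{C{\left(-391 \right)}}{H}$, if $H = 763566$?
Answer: $- \frac{221}{381783} \approx -0.00057886$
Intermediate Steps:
$C{\left(F \right)} = -51 + F$
$\frac{C{\left(-391 \right)}}{H} = \frac{-51 - 391}{763566} = \left(-442\right) \frac{1}{763566} = - \frac{221}{381783}$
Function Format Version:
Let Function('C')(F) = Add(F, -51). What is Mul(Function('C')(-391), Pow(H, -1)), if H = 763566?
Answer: Rational(-221, 381783) ≈ -0.00057886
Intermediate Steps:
Function('C')(F) = Add(-51, F)
Mul(Function('C')(-391), Pow(H, -1)) = Mul(Add(-51, -391), Pow(763566, -1)) = Mul(-442, Rational(1, 763566)) = Rational(-221, 381783)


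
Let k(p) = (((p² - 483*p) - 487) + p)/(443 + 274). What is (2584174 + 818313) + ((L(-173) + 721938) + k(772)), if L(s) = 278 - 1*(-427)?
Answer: 2957941603/717 ≈ 4.1254e+6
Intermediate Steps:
L(s) = 705 (L(s) = 278 + 427 = 705)
k(p) = -487/717 - 482*p/717 + p²/717 (k(p) = ((-487 + p² - 483*p) + p)/717 = (-487 + p² - 482*p)*(1/717) = -487/717 - 482*p/717 + p²/717)
(2584174 + 818313) + ((L(-173) + 721938) + k(772)) = (2584174 + 818313) + ((705 + 721938) + (-487/717 - 482/717*772 + (1/717)*772²)) = 3402487 + (722643 + (-487/717 - 372104/717 + (1/717)*595984)) = 3402487 + (722643 + (-487/717 - 372104/717 + 595984/717)) = 3402487 + (722643 + 223393/717) = 3402487 + 518358424/717 = 2957941603/717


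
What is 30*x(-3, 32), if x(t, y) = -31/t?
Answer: 310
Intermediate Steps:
30*x(-3, 32) = 30*(-31/(-3)) = 30*(-31*(-1/3)) = 30*(31/3) = 310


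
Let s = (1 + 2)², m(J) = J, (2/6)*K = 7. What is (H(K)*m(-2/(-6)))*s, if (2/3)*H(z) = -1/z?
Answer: -3/14 ≈ -0.21429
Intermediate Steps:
K = 21 (K = 3*7 = 21)
H(z) = -3/(2*z) (H(z) = 3*(-1/z)/2 = -3/(2*z))
s = 9 (s = 3² = 9)
(H(K)*m(-2/(-6)))*s = ((-3/2/21)*(-2/(-6)))*9 = ((-3/2*1/21)*(-2*(-⅙)))*9 = -1/14*⅓*9 = -1/42*9 = -3/14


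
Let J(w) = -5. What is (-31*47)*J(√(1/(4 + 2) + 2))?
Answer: 7285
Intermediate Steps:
(-31*47)*J(√(1/(4 + 2) + 2)) = -31*47*(-5) = -1457*(-5) = 7285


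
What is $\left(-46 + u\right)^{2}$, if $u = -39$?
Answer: $7225$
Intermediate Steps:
$\left(-46 + u\right)^{2} = \left(-46 - 39\right)^{2} = \left(-85\right)^{2} = 7225$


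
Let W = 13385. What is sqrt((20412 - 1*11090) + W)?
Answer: 87*sqrt(3) ≈ 150.69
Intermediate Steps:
sqrt((20412 - 1*11090) + W) = sqrt((20412 - 1*11090) + 13385) = sqrt((20412 - 11090) + 13385) = sqrt(9322 + 13385) = sqrt(22707) = 87*sqrt(3)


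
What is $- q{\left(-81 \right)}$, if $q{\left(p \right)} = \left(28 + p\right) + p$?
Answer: $134$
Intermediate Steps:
$q{\left(p \right)} = 28 + 2 p$
$- q{\left(-81 \right)} = - (28 + 2 \left(-81\right)) = - (28 - 162) = \left(-1\right) \left(-134\right) = 134$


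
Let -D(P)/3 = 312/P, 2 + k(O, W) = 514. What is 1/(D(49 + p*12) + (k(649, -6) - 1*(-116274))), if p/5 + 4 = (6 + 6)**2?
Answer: 8449/986723978 ≈ 8.5627e-6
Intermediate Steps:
k(O, W) = 512 (k(O, W) = -2 + 514 = 512)
p = 700 (p = -20 + 5*(6 + 6)**2 = -20 + 5*12**2 = -20 + 5*144 = -20 + 720 = 700)
D(P) = -936/P
1/(D(49 + p*12) + (k(649, -6) - 1*(-116274))) = 1/(-936/(49 + 700*12) + (512 - 1*(-116274))) = 1/(-936/(49 + 8400) + (512 + 116274)) = 1/(-936/8449 + 116786) = 1/(986723978/8449) = 8449/986723978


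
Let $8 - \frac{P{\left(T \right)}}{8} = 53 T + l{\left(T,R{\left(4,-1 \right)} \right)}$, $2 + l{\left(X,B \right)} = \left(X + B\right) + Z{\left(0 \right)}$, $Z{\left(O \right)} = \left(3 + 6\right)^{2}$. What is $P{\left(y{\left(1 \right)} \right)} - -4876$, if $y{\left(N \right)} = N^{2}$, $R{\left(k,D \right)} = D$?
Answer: $3884$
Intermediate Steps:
$Z{\left(O \right)} = 81$ ($Z{\left(O \right)} = 9^{2} = 81$)
$l{\left(X,B \right)} = 79 + B + X$ ($l{\left(X,B \right)} = -2 + \left(\left(X + B\right) + 81\right) = -2 + \left(\left(B + X\right) + 81\right) = -2 + \left(81 + B + X\right) = 79 + B + X$)
$P{\left(T \right)} = -560 - 432 T$ ($P{\left(T \right)} = 64 - 8 \left(53 T + \left(79 - 1 + T\right)\right) = 64 - 8 \left(53 T + \left(78 + T\right)\right) = 64 - 8 \left(78 + 54 T\right) = 64 - \left(624 + 432 T\right) = -560 - 432 T$)
$P{\left(y{\left(1 \right)} \right)} - -4876 = \left(-560 - 432 \cdot 1^{2}\right) - -4876 = \left(-560 - 432\right) + 4876 = -992 + 4876 = 3884$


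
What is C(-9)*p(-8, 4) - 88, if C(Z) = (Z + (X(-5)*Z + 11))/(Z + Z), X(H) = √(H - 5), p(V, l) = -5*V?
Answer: -832/9 + 20*I*√10 ≈ -92.444 + 63.246*I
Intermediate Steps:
X(H) = √(-5 + H)
C(Z) = (11 + Z + I*Z*√10)/(2*Z) (C(Z) = (Z + (√(-5 - 5)*Z + 11))/(Z + Z) = (Z + (√(-10)*Z + 11))/((2*Z)) = (Z + ((I*√10)*Z + 11))*(1/(2*Z)) = (Z + (I*Z*√10 + 11))*(1/(2*Z)) = (Z + (11 + I*Z*√10))*(1/(2*Z)) = (11 + Z + I*Z*√10)*(1/(2*Z)) = (11 + Z + I*Z*√10)/(2*Z))
C(-9)*p(-8, 4) - 88 = ((½)*(11 - 9*(1 + I*√10))/(-9))*(-5*(-8)) - 88 = ((½)*(-⅑)*(11 + (-9 - 9*I*√10)))*40 - 88 = ((½)*(-⅑)*(2 - 9*I*√10))*40 - 88 = (-⅑ + I*√10/2)*40 - 88 = (-40/9 + 20*I*√10) - 88 = -832/9 + 20*I*√10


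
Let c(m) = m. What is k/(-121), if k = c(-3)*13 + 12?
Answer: 27/121 ≈ 0.22314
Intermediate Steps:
k = -27 (k = -3*13 + 12 = -39 + 12 = -27)
k/(-121) = -27/(-121) = -27*(-1/121) = 27/121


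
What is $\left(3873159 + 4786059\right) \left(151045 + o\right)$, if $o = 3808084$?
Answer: $34282961101122$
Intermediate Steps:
$\left(3873159 + 4786059\right) \left(151045 + o\right) = \left(3873159 + 4786059\right) \left(151045 + 3808084\right) = 8659218 \cdot 3959129 = 34282961101122$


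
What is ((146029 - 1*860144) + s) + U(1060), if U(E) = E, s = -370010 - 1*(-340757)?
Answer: -742308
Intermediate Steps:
s = -29253 (s = -370010 + 340757 = -29253)
((146029 - 1*860144) + s) + U(1060) = ((146029 - 1*860144) - 29253) + 1060 = ((146029 - 860144) - 29253) + 1060 = (-714115 - 29253) + 1060 = -743368 + 1060 = -742308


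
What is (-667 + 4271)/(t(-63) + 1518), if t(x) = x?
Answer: 3604/1455 ≈ 2.4770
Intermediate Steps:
(-667 + 4271)/(t(-63) + 1518) = (-667 + 4271)/(-63 + 1518) = 3604/1455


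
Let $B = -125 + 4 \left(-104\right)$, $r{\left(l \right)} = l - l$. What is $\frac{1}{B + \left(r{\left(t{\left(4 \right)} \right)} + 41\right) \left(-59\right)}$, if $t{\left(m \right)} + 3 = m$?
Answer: $- \frac{1}{2960} \approx -0.00033784$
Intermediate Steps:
$t{\left(m \right)} = -3 + m$
$r{\left(l \right)} = 0$
$B = -541$ ($B = -125 - 416 = -541$)
$\frac{1}{B + \left(r{\left(t{\left(4 \right)} \right)} + 41\right) \left(-59\right)} = \frac{1}{-541 + \left(0 + 41\right) \left(-59\right)} = \frac{1}{-541 + 41 \left(-59\right)} = \frac{1}{-541 - 2419} = \frac{1}{-2960} = - \frac{1}{2960}$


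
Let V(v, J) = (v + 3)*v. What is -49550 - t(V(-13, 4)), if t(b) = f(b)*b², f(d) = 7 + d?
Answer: -2364850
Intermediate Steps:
V(v, J) = v*(3 + v) (V(v, J) = (3 + v)*v = v*(3 + v))
t(b) = b²*(7 + b) (t(b) = (7 + b)*b² = b²*(7 + b))
-49550 - t(V(-13, 4)) = -49550 - (-13*(3 - 13))²*(7 - 13*(3 - 13)) = -49550 - (-13*(-10))²*(7 - 13*(-10)) = -49550 - 130²*(7 + 130) = -49550 - 16900*137 = -49550 - 1*2315300 = -49550 - 2315300 = -2364850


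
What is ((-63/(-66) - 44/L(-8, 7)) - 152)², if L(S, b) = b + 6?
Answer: 1950723889/81796 ≈ 23849.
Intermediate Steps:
L(S, b) = 6 + b
((-63/(-66) - 44/L(-8, 7)) - 152)² = ((-63/(-66) - 44/(6 + 7)) - 152)² = ((-63*(-1/66) - 44/13) - 152)² = ((21/22 - 44*1/13) - 152)² = ((21/22 - 44/13) - 152)² = (-695/286 - 152)² = (-44167/286)² = 1950723889/81796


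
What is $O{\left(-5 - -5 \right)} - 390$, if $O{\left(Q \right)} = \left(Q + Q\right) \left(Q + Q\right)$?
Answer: $-390$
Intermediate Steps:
$O{\left(Q \right)} = 4 Q^{2}$ ($O{\left(Q \right)} = 2 Q 2 Q = 4 Q^{2}$)
$O{\left(-5 - -5 \right)} - 390 = 4 \left(-5 - -5\right)^{2} - 390 = 4 \left(-5 + 5\right)^{2} - 390 = 4 \cdot 0^{2} - 390 = 4 \cdot 0 - 390 = 0 - 390 = -390$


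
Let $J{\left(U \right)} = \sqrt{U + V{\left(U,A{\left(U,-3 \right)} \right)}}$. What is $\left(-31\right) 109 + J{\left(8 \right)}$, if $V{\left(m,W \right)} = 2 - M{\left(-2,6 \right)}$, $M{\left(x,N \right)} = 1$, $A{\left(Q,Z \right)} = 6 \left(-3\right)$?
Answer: $-3376$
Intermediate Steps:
$A{\left(Q,Z \right)} = -18$
$V{\left(m,W \right)} = 1$ ($V{\left(m,W \right)} = 2 - 1 = 1$)
$J{\left(U \right)} = \sqrt{1 + U}$ ($J{\left(U \right)} = \sqrt{U + 1} = \sqrt{1 + U}$)
$\left(-31\right) 109 + J{\left(8 \right)} = \left(-31\right) 109 + \sqrt{1 + 8} = -3379 + \sqrt{9} = -3379 + 3 = -3376$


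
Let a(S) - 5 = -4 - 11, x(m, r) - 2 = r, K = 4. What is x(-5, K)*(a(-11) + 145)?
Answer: 810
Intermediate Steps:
x(m, r) = 2 + r
a(S) = -10 (a(S) = 5 + (-4 - 11) = 5 - 15 = -10)
x(-5, K)*(a(-11) + 145) = (2 + 4)*(-10 + 145) = 6*135 = 810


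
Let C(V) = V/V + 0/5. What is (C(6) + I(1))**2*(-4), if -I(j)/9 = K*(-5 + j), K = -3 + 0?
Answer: -45796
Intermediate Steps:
C(V) = 1 (C(V) = 1 + 0*(1/5) = 1 + 0 = 1)
K = -3
I(j) = -135 + 27*j (I(j) = -(-27)*(-5 + j) = -9*(15 - 3*j) = -135 + 27*j)
(C(6) + I(1))**2*(-4) = (1 + (-135 + 27*1))**2*(-4) = (1 + (-135 + 27))**2*(-4) = (1 - 108)**2*(-4) = (-107)**2*(-4) = 11449*(-4) = -45796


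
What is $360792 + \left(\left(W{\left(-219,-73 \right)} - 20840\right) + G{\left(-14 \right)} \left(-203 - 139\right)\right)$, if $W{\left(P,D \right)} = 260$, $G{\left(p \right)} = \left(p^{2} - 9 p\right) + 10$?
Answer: $226668$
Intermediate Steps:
$G{\left(p \right)} = 10 + p^{2} - 9 p$
$360792 + \left(\left(W{\left(-219,-73 \right)} - 20840\right) + G{\left(-14 \right)} \left(-203 - 139\right)\right) = 360792 + \left(\left(260 - 20840\right) + \left(10 + \left(-14\right)^{2} - -126\right) \left(-203 - 139\right)\right) = 360792 + \left(-20580 + \left(10 + 196 + 126\right) \left(-342\right)\right) = 360792 + \left(-20580 + 332 \left(-342\right)\right) = 360792 - 134124 = 226668$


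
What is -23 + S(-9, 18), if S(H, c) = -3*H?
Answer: 4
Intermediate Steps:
-23 + S(-9, 18) = -23 - 3*(-9) = -23 + 27 = 4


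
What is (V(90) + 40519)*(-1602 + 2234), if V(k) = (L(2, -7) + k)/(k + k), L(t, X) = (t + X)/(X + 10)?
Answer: 691424590/27 ≈ 2.5608e+7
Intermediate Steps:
L(t, X) = (X + t)/(10 + X)
V(k) = (-5/3 + k)/(2*k) (V(k) = ((-7 + 2)/(10 - 7) + k)/(k + k) = (-5/3 + k)/((2*k)) = ((1/3)*(-5) + k)*(1/(2*k)) = (-5/3 + k)*(1/(2*k)) = (-5/3 + k)/(2*k))
(V(90) + 40519)*(-1602 + 2234) = ((1/6)*(-5 + 3*90)/90 + 40519)*(-1602 + 2234) = ((1/6)*(1/90)*(-5 + 270) + 40519)*632 = ((1/6)*(1/90)*265 + 40519)*632 = (53/108 + 40519)*632 = (4376105/108)*632 = 691424590/27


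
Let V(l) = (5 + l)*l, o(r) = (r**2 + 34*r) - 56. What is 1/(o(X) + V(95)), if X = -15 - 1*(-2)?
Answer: 1/9171 ≈ 0.00010904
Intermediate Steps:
X = -13 (X = -15 + 2 = -13)
o(r) = -56 + r**2 + 34*r
V(l) = l*(5 + l)
1/(o(X) + V(95)) = 1/((-56 + (-13)**2 + 34*(-13)) + 95*(5 + 95)) = 1/((-56 + 169 - 442) + 95*100) = 1/(-329 + 9500) = 1/9171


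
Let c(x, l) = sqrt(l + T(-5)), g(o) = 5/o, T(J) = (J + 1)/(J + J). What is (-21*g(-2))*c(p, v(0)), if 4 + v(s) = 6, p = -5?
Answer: 21*sqrt(15) ≈ 81.333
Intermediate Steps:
v(s) = 2 (v(s) = -4 + 6 = 2)
T(J) = (1 + J)/(2*J) (T(J) = (1 + J)/((2*J)) = (1 + J)*(1/(2*J)) = (1 + J)/(2*J))
c(x, l) = sqrt(2/5 + l) (c(x, l) = sqrt(l + (1/2)*(1 - 5)/(-5)) = sqrt(l + (1/2)*(-1/5)*(-4)) = sqrt(l + 2/5) = sqrt(2/5 + l))
(-21*g(-2))*c(p, v(0)) = (-105/(-2))*(sqrt(10 + 25*2)/5) = (-105*(-1)/2)*(sqrt(10 + 50)/5) = (-21*(-5/2))*(sqrt(60)/5) = 105*((2*sqrt(15))/5)/2 = 105*(2*sqrt(15)/5)/2 = 21*sqrt(15)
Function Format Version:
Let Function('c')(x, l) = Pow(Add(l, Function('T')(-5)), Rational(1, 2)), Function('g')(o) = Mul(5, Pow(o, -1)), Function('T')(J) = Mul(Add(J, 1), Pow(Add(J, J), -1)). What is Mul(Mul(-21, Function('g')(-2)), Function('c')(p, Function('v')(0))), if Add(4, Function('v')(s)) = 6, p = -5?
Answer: Mul(21, Pow(15, Rational(1, 2))) ≈ 81.333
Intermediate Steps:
Function('v')(s) = 2 (Function('v')(s) = Add(-4, 6) = 2)
Function('T')(J) = Mul(Rational(1, 2), Pow(J, -1), Add(1, J)) (Function('T')(J) = Mul(Add(1, J), Pow(Mul(2, J), -1)) = Mul(Add(1, J), Mul(Rational(1, 2), Pow(J, -1))) = Mul(Rational(1, 2), Pow(J, -1), Add(1, J)))
Function('c')(x, l) = Pow(Add(Rational(2, 5), l), Rational(1, 2)) (Function('c')(x, l) = Pow(Add(l, Mul(Rational(1, 2), Pow(-5, -1), Add(1, -5))), Rational(1, 2)) = Pow(Add(l, Mul(Rational(1, 2), Rational(-1, 5), -4)), Rational(1, 2)) = Pow(Add(l, Rational(2, 5)), Rational(1, 2)) = Pow(Add(Rational(2, 5), l), Rational(1, 2)))
Mul(Mul(-21, Function('g')(-2)), Function('c')(p, Function('v')(0))) = Mul(Mul(-21, Mul(5, Pow(-2, -1))), Mul(Rational(1, 5), Pow(Add(10, Mul(25, 2)), Rational(1, 2)))) = Mul(Mul(-21, Mul(5, Rational(-1, 2))), Mul(Rational(1, 5), Pow(Add(10, 50), Rational(1, 2)))) = Mul(Mul(-21, Rational(-5, 2)), Mul(Rational(1, 5), Pow(60, Rational(1, 2)))) = Mul(Rational(105, 2), Mul(Rational(1, 5), Mul(2, Pow(15, Rational(1, 2))))) = Mul(Rational(105, 2), Mul(Rational(2, 5), Pow(15, Rational(1, 2)))) = Mul(21, Pow(15, Rational(1, 2)))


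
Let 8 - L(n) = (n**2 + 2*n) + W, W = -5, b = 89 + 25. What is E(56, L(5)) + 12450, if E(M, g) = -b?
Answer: 12336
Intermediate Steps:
b = 114
L(n) = 13 - n**2 - 2*n (L(n) = 8 - ((n**2 + 2*n) - 5) = 8 - (-5 + n**2 + 2*n) = 8 + (5 - n**2 - 2*n) = 13 - n**2 - 2*n)
E(M, g) = -114 (E(M, g) = -1*114 = -114)
E(56, L(5)) + 12450 = -114 + 12450 = 12336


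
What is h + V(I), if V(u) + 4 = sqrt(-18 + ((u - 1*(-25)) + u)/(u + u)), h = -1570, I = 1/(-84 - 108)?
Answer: -1574 + I*sqrt(2417) ≈ -1574.0 + 49.163*I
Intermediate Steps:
I = -1/192 (I = 1/(-192) = -1/192 ≈ -0.0052083)
V(u) = -4 + sqrt(-18 + (25 + 2*u)/(2*u)) (V(u) = -4 + sqrt(-18 + ((u - 1*(-25)) + u)/(u + u)) = -4 + sqrt(-18 + ((u + 25) + u)/((2*u))) = -4 + sqrt(-18 + ((25 + u) + u)*(1/(2*u))) = -4 + sqrt(-18 + (25 + 2*u)*(1/(2*u))) = -4 + sqrt(-18 + (25 + 2*u)/(2*u)))
h + V(I) = -1570 + (-4 + sqrt(-68 + 50/(-1/192))/2) = -1570 + (-4 + sqrt(-68 + 50*(-192))/2) = -1570 + (-4 + sqrt(-68 - 9600)/2) = -1570 + (-4 + sqrt(-9668)/2) = -1570 + (-4 + (2*I*sqrt(2417))/2) = -1570 + (-4 + I*sqrt(2417)) = -1574 + I*sqrt(2417)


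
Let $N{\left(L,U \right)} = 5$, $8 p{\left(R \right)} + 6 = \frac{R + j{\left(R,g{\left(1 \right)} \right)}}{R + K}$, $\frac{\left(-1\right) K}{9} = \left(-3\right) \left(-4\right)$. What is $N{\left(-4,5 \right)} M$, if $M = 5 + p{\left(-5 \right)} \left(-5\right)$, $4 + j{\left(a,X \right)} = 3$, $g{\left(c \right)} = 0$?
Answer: $\frac{4925}{113} \approx 43.584$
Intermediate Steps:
$j{\left(a,X \right)} = -1$ ($j{\left(a,X \right)} = -4 + 3 = -1$)
$K = -108$ ($K = - 9 \left(\left(-3\right) \left(-4\right)\right) = \left(-9\right) 12 = -108$)
$p{\left(R \right)} = - \frac{3}{4} + \frac{-1 + R}{8 \left(-108 + R\right)}$ ($p{\left(R \right)} = - \frac{3}{4} + \frac{\left(R - 1\right) \frac{1}{R - 108}}{8} = - \frac{3}{4} + \frac{\left(-1 + R\right) \frac{1}{-108 + R}}{8} = - \frac{3}{4} + \frac{\frac{1}{-108 + R} \left(-1 + R\right)}{8} = - \frac{3}{4} + \frac{-1 + R}{8 \left(-108 + R\right)}$)
$M = \frac{985}{113}$ ($M = 5 + \frac{647 - -25}{8 \left(-108 - 5\right)} \left(-5\right) = 5 + \frac{647 + 25}{8 \left(-113\right)} \left(-5\right) = 5 + \frac{1}{8} \left(- \frac{1}{113}\right) 672 \left(-5\right) = 5 - - \frac{420}{113} = 5 + \frac{420}{113} = \frac{985}{113} \approx 8.7168$)
$N{\left(-4,5 \right)} M = 5 \cdot \frac{985}{113} = \frac{4925}{113}$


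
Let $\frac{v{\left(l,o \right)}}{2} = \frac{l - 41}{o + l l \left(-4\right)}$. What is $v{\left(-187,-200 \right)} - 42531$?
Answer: $- \frac{496464325}{11673} \approx -42531.0$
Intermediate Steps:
$v{\left(l,o \right)} = \frac{2 \left(-41 + l\right)}{o - 4 l^{2}}$ ($v{\left(l,o \right)} = 2 \frac{l - 41}{o + l l \left(-4\right)} = 2 \frac{-41 + l}{o + l^{2} \left(-4\right)} = 2 \frac{-41 + l}{o - 4 l^{2}} = \frac{2 \left(-41 + l\right)}{o - 4 l^{2}}$)
$v{\left(-187,-200 \right)} - 42531 = \frac{2 \left(41 - -187\right)}{\left(-1\right) \left(-200\right) + 4 \left(-187\right)^{2}} - 42531 = \frac{2 \left(41 + 187\right)}{200 + 4 \cdot 34969} - 42531 = 2 \frac{1}{200 + 139876} \cdot 228 - 42531 = 2 \cdot \frac{1}{140076} \cdot 228 - 42531 = \frac{38}{11673} - 42531 = - \frac{496464325}{11673}$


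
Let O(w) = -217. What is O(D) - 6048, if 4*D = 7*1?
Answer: -6265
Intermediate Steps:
D = 7/4 (D = (7*1)/4 = (¼)*7 = 7/4 ≈ 1.7500)
O(D) - 6048 = -217 - 6048 = -6265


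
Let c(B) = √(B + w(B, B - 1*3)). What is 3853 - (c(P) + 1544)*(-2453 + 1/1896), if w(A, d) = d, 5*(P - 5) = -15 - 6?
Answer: 898534352/237 + 4650887*I*√35/9480 ≈ 3.7913e+6 + 2902.4*I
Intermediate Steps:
P = ⅘ (P = 5 + (-15 - 6)/5 = 5 + (⅕)*(-21) = 5 - 21/5 = ⅘ ≈ 0.80000)
c(B) = √(-3 + 2*B) (c(B) = √(B + (B - 1*3)) = √(B + (B - 3)) = √(B + (-3 + B)) = √(-3 + 2*B))
3853 - (c(P) + 1544)*(-2453 + 1/1896) = 3853 - (√(-3 + 2*(⅘)) + 1544)*(-2453 + 1/1896) = 3853 - (√(-3 + 8/5) + 1544)*(-2453 + 1/1896) = 3853 - (√(-7/5) + 1544)*(-4650887)/1896 = 3853 - (I*√35/5 + 1544)*(-4650887)/1896 = 3853 - (1544 + I*√35/5)*(-4650887)/1896 = 3853 - (-897621191/237 - 4650887*I*√35/9480) = 3853 + (897621191/237 + 4650887*I*√35/9480) = 898534352/237 + 4650887*I*√35/9480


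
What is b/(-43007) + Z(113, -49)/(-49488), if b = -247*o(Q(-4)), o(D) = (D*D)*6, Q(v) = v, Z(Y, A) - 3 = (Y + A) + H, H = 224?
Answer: 386981473/709443472 ≈ 0.54547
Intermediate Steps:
Z(Y, A) = 227 + A + Y (Z(Y, A) = 3 + ((Y + A) + 224) = 3 + ((A + Y) + 224) = 3 + (224 + A + Y) = 227 + A + Y)
o(D) = 6*D² (o(D) = D²*6 = 6*D²)
b = -23712 (b = -1482*(-4)² = -1482*16 = -247*96 = -23712)
b/(-43007) + Z(113, -49)/(-49488) = -23712/(-43007) + (227 - 49 + 113)/(-49488) = -23712*(-1/43007) + 291*(-1/49488) = 23712/43007 - 97/16496 = 386981473/709443472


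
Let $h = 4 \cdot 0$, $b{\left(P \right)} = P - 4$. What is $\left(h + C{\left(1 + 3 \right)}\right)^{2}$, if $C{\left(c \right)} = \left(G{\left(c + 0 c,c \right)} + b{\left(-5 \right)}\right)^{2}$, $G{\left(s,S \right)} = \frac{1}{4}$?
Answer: $\frac{1500625}{256} \approx 5861.8$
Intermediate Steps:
$G{\left(s,S \right)} = \frac{1}{4}$
$b{\left(P \right)} = -4 + P$
$C{\left(c \right)} = \frac{1225}{16}$ ($C{\left(c \right)} = \left(\frac{1}{4} - 9\right)^{2} = \left(- \frac{35}{4}\right)^{2} = \frac{1225}{16}$)
$h = 0$
$\left(h + C{\left(1 + 3 \right)}\right)^{2} = \left(0 + \frac{1225}{16}\right)^{2} = \left(\frac{1225}{16}\right)^{2} = \frac{1500625}{256}$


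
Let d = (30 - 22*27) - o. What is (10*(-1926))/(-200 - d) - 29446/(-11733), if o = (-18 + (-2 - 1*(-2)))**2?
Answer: -51429683/2018076 ≈ -25.484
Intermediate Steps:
o = 324 (o = (-18 + (-2 + 2))**2 = (-18 + 0)**2 = (-18)**2 = 324)
d = -888 (d = (30 - 22*27) - 1*324 = (30 - 594) - 324 = -564 - 324 = -888)
(10*(-1926))/(-200 - d) - 29446/(-11733) = (10*(-1926))/(-200 - 1*(-888)) - 29446/(-11733) = -19260/(-200 + 888) - 29446*(-1/11733) = -19260/688 + 29446/11733 = -19260*1/688 + 29446/11733 = -4815/172 + 29446/11733 = -51429683/2018076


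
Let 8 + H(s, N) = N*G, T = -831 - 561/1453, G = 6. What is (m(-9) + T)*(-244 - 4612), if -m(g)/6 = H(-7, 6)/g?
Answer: 17203079264/4359 ≈ 3.9466e+6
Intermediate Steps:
T = -1208004/1453 (T = -831 - 561/1453 = -1208004/1453 ≈ -831.39)
H(s, N) = -8 + 6*N (H(s, N) = -8 + N*6 = -8 + 6*N)
m(g) = -168/g (m(g) = -6*(-8 + 6*6)/g = -6*(-8 + 36)/g = -168/g)
(m(-9) + T)*(-244 - 4612) = (-168/(-9) - 1208004/1453)*(-244 - 4612) = (-168*(-1/9) - 1208004/1453)*(-4856) = (56/3 - 1208004/1453)*(-4856) = -3542644/4359*(-4856) = 17203079264/4359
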